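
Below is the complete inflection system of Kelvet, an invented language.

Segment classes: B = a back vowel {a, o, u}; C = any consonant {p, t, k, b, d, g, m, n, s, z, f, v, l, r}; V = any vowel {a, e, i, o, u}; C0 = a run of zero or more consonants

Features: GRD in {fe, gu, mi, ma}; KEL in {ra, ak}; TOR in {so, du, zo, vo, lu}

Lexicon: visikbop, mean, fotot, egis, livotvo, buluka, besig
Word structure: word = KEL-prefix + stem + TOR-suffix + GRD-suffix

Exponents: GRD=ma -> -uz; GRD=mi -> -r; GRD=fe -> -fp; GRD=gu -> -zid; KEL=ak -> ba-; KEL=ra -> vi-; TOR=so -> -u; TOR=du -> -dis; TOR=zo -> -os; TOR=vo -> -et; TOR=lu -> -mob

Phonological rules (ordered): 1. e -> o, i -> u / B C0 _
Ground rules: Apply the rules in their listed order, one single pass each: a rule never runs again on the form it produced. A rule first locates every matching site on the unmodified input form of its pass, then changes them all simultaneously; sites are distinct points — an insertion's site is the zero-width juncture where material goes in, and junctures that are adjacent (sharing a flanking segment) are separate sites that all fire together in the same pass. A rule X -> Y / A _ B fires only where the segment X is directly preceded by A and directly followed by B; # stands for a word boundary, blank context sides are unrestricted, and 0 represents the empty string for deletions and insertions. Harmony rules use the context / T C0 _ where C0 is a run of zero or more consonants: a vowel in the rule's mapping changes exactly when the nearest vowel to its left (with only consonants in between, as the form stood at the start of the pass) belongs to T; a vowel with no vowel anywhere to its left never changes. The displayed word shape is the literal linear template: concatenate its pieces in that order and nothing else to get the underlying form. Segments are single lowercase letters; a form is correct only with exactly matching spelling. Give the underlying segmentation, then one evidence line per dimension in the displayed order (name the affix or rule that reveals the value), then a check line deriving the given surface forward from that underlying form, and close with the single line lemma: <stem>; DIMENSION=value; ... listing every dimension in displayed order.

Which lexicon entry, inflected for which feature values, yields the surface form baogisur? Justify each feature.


underlying: ba-egis-u-r
GRD=mi - signalled by the affix -r
KEL=ak - signalled by the affix ba-
TOR=so - signalled by the affix -u
check: baegisur -> baogisur
lemma: egis; GRD=mi; KEL=ak; TOR=so


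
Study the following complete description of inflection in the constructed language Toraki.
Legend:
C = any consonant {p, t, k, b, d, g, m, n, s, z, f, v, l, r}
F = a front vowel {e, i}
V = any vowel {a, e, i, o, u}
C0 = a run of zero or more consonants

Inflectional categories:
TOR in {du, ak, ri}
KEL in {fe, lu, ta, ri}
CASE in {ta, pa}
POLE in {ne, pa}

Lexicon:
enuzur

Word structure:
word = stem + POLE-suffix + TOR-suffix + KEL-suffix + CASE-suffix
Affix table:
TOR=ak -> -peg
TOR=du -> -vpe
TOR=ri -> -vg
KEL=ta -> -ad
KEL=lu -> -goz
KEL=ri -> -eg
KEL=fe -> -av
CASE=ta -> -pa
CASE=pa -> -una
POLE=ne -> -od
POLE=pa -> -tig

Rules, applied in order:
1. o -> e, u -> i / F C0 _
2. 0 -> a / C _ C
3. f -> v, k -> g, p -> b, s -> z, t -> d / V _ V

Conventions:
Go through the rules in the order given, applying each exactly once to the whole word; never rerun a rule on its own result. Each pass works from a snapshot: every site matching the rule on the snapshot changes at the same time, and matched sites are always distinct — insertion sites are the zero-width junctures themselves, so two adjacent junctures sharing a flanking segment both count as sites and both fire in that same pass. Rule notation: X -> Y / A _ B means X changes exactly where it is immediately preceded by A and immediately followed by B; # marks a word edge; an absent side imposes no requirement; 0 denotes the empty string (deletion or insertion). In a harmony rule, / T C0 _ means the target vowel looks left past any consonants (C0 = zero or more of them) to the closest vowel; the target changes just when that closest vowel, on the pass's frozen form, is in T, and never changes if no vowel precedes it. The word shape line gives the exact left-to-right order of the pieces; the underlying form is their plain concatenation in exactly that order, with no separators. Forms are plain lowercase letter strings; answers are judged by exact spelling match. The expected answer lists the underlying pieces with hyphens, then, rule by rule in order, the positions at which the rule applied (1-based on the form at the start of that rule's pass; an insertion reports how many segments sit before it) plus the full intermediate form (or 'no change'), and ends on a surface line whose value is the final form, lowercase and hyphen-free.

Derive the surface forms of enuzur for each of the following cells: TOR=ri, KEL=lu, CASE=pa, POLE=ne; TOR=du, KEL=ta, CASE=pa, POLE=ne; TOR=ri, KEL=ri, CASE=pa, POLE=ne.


cell TOR=ri, KEL=lu, CASE=pa, POLE=ne:
underlying: enuzur-od-vg-goz-una
1. o -> e, u -> i / F C0 _: fires at position(s) 3: enizurodvggozuna
2. 0 -> a / C _ C: inserts after position(s) 8, 9, 10: enizurodavagagozuna
3. f -> v, k -> g, p -> b, s -> z, t -> d / V _ V: no change
surface: enizurodavagagozuna

cell TOR=du, KEL=ta, CASE=pa, POLE=ne:
underlying: enuzur-od-vpe-ad-una
1. o -> e, u -> i / F C0 _: fires at position(s) 3: enizurodvpeaduna
2. 0 -> a / C _ C: inserts after position(s) 8, 9: enizurodavapeaduna
3. f -> v, k -> g, p -> b, s -> z, t -> d / V _ V: fires at position(s) 12: enizurodavabeaduna
surface: enizurodavabeaduna

cell TOR=ri, KEL=ri, CASE=pa, POLE=ne:
underlying: enuzur-od-vg-eg-una
1. o -> e, u -> i / F C0 _: fires at position(s) 3, 13: enizurodvgegina
2. 0 -> a / C _ C: inserts after position(s) 8, 9: enizurodavagegina
3. f -> v, k -> g, p -> b, s -> z, t -> d / V _ V: no change
surface: enizurodavagegina


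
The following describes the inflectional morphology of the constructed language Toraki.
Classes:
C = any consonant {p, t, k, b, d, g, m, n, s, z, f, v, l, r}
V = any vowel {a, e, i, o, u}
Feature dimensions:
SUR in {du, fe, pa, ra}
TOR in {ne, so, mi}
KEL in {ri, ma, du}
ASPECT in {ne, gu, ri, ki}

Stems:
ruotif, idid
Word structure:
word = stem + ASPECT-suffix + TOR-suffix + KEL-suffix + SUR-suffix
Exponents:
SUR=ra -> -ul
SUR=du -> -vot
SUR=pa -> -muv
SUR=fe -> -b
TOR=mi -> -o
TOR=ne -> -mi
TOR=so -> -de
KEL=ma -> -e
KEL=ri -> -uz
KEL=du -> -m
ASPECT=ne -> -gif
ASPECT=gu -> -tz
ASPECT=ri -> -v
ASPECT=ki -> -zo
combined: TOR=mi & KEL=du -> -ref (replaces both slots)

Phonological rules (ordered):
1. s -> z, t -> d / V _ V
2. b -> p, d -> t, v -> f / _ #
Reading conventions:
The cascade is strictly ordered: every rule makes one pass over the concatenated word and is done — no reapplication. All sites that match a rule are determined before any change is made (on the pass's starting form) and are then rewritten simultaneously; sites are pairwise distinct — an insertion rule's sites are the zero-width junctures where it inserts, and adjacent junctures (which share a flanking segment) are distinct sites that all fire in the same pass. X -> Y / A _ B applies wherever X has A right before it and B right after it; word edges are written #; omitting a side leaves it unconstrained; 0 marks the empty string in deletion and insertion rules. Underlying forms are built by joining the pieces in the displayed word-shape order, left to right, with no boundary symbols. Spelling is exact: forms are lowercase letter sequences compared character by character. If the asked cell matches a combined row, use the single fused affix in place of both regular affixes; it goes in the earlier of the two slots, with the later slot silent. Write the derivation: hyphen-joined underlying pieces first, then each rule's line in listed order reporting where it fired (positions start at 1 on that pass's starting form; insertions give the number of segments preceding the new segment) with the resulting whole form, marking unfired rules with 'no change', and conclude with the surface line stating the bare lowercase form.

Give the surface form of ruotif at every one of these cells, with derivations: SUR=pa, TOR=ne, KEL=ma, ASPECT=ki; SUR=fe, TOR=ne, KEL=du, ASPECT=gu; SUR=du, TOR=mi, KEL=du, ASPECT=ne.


cell SUR=pa, TOR=ne, KEL=ma, ASPECT=ki:
underlying: ruotif-zo-mi-e-muv
1. s -> z, t -> d / V _ V: fires at position(s) 4: ruodifzomiemuv
2. b -> p, d -> t, v -> f / _ #: fires at position(s) 14: ruodifzomiemuf
surface: ruodifzomiemuf

cell SUR=fe, TOR=ne, KEL=du, ASPECT=gu:
underlying: ruotif-tz-mi-m-b
1. s -> z, t -> d / V _ V: fires at position(s) 4: ruodiftzmimb
2. b -> p, d -> t, v -> f / _ #: fires at position(s) 12: ruodiftzmimp
surface: ruodiftzmimp

cell SUR=du, TOR=mi, KEL=du, ASPECT=ne:
underlying: ruotif-gif-ref-vot
1. s -> z, t -> d / V _ V: fires at position(s) 4: ruodifgifrefvot
2. b -> p, d -> t, v -> f / _ #: no change
surface: ruodifgifrefvot


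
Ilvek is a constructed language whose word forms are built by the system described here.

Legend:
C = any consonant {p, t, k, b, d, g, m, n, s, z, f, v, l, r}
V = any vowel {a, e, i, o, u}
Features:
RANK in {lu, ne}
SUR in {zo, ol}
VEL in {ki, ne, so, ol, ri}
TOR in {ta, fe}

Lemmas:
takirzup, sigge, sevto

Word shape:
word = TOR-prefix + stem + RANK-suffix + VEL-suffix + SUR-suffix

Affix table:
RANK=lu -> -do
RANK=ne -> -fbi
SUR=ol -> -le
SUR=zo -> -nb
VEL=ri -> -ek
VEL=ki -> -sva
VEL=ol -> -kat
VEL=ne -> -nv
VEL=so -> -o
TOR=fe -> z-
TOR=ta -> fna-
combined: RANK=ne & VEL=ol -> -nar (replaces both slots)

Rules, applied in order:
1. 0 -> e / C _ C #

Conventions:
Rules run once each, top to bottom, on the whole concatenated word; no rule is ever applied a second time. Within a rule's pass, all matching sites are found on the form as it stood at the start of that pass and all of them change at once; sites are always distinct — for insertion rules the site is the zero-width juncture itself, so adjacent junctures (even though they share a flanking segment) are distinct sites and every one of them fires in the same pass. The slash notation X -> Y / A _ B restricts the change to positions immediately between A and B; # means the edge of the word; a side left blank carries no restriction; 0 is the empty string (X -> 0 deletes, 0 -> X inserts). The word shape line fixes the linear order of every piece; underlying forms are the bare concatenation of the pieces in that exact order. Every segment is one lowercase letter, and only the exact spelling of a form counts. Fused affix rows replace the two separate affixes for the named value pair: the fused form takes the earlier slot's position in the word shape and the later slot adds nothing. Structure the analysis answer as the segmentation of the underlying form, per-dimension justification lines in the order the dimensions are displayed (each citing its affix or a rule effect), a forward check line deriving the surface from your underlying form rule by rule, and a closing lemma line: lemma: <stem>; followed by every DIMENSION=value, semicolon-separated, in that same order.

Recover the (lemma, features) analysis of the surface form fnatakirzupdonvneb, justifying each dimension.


underlying: fna-takirzup-do-nv-nb
RANK=lu - signalled by the affix -do
SUR=zo - signalled by the affix -nb
VEL=ne - signalled by the affix -nv
TOR=ta - signalled by the affix fna-
check: fnatakirzupdonvnb -> fnatakirzupdonvneb
lemma: takirzup; RANK=lu; SUR=zo; VEL=ne; TOR=ta


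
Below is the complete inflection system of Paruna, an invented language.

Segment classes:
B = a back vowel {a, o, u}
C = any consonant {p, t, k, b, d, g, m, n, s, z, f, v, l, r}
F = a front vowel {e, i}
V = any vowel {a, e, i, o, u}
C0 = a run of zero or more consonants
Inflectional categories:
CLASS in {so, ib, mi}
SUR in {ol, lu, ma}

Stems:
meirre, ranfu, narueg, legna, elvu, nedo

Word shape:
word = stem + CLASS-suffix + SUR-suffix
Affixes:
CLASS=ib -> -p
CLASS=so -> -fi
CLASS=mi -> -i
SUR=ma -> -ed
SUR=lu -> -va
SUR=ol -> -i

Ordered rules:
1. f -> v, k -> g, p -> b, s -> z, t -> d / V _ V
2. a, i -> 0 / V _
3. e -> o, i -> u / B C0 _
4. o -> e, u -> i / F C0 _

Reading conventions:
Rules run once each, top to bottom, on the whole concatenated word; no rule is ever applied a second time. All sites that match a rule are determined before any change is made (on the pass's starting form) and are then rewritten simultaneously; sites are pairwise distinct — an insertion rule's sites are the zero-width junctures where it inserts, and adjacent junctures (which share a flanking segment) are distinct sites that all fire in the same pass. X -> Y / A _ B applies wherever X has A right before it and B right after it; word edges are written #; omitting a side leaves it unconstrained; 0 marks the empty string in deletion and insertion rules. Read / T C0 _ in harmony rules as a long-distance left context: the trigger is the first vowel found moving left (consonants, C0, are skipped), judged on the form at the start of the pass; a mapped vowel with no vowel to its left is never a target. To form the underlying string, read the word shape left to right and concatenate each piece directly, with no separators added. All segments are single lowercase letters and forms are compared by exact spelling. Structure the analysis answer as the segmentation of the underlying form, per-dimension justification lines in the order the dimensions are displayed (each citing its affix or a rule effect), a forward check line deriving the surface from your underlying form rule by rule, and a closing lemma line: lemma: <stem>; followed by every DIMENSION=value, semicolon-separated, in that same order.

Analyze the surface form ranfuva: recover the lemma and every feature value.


underlying: ranfu-i-va
CLASS=mi - signalled by the affix -i
SUR=lu - signalled by the affix -va
check: ranfuiva -> ranfuiva -> ranfuva -> ranfuva -> ranfuva
lemma: ranfu; CLASS=mi; SUR=lu


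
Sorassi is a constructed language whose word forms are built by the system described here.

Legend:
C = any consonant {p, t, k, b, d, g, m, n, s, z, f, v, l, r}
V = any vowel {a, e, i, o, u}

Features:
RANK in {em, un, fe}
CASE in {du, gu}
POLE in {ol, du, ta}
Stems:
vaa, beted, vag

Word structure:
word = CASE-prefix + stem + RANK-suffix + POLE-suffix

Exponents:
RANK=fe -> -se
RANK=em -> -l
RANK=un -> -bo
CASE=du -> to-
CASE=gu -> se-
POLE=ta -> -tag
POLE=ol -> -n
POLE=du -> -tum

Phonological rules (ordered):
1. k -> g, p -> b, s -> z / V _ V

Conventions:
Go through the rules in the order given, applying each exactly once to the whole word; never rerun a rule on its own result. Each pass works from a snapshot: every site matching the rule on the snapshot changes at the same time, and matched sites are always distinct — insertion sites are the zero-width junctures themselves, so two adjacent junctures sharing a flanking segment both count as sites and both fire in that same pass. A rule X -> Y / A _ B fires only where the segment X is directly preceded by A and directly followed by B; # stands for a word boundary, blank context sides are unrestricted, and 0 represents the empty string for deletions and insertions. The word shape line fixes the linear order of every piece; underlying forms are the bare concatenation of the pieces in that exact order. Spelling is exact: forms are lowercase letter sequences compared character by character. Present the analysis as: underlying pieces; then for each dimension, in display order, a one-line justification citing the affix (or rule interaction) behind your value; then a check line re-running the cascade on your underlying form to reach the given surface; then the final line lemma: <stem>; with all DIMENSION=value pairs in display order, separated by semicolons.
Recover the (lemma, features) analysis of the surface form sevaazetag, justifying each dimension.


underlying: se-vaa-se-tag
RANK=fe - signalled by the affix -se
CASE=gu - signalled by the affix se-
POLE=ta - signalled by the affix -tag
check: sevaasetag -> sevaazetag
lemma: vaa; RANK=fe; CASE=gu; POLE=ta


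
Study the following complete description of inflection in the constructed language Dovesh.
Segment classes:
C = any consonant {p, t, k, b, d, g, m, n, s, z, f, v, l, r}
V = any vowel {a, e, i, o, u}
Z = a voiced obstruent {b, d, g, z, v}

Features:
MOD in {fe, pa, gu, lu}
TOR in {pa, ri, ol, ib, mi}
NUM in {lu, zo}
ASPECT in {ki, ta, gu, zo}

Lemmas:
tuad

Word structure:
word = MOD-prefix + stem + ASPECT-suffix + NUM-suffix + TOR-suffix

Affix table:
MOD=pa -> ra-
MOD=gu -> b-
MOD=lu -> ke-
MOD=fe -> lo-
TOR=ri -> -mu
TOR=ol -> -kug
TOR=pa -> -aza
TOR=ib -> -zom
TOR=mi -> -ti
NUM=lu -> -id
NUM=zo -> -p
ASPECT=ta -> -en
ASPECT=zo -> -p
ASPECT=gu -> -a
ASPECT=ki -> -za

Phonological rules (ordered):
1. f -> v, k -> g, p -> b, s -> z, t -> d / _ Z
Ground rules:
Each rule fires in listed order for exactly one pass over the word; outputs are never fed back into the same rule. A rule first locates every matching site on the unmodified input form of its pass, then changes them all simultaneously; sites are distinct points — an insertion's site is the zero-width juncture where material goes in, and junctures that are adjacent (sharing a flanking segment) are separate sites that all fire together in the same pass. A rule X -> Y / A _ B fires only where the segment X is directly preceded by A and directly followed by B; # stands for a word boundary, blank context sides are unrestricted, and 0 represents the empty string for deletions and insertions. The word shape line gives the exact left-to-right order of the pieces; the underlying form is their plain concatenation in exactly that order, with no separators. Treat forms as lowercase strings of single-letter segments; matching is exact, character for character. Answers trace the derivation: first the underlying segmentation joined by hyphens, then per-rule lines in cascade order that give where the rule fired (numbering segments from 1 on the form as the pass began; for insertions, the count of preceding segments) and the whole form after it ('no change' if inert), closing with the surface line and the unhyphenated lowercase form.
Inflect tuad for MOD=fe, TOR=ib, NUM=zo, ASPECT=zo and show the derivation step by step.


underlying: lo-tuad-p-p-zom
1. f -> v, k -> g, p -> b, s -> z, t -> d / _ Z: fires at position(s) 8: lotuadpbzom
surface: lotuadpbzom


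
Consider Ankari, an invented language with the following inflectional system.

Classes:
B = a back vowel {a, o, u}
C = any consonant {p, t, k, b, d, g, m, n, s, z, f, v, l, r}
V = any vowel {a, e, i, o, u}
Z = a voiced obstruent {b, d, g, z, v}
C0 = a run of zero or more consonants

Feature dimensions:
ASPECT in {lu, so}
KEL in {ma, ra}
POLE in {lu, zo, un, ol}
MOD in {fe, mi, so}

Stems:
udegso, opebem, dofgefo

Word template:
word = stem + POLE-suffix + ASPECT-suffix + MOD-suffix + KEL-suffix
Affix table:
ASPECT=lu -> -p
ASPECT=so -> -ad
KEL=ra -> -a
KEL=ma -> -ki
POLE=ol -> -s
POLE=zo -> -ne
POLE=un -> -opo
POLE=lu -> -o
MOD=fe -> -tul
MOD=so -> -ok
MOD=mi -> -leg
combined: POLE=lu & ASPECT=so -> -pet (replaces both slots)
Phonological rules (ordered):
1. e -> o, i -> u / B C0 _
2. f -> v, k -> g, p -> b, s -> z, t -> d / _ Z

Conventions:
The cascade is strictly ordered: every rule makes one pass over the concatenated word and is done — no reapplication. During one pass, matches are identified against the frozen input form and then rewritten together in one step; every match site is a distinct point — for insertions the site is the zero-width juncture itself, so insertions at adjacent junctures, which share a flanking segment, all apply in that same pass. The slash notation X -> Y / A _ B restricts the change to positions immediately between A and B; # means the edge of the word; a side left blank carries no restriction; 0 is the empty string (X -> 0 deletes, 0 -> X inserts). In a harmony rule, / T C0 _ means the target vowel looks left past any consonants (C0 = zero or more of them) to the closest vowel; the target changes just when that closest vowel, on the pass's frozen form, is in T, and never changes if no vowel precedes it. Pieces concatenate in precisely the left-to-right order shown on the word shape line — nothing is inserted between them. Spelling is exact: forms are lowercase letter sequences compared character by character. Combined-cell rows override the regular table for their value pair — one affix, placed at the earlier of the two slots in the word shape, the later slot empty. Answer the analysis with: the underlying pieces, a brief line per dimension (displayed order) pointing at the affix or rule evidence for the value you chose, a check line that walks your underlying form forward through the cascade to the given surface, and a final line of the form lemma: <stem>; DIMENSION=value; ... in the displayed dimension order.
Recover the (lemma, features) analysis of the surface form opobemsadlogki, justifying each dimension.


underlying: opebem-s-ad-leg-ki
ASPECT=so - signalled by the affix -ad
KEL=ma - signalled by the affix -ki
POLE=ol - signalled by the affix -s
MOD=mi - signalled by the affix -leg
check: opebemsadlegki -> opobemsadlogki -> opobemsadlogki
lemma: opebem; ASPECT=so; KEL=ma; POLE=ol; MOD=mi


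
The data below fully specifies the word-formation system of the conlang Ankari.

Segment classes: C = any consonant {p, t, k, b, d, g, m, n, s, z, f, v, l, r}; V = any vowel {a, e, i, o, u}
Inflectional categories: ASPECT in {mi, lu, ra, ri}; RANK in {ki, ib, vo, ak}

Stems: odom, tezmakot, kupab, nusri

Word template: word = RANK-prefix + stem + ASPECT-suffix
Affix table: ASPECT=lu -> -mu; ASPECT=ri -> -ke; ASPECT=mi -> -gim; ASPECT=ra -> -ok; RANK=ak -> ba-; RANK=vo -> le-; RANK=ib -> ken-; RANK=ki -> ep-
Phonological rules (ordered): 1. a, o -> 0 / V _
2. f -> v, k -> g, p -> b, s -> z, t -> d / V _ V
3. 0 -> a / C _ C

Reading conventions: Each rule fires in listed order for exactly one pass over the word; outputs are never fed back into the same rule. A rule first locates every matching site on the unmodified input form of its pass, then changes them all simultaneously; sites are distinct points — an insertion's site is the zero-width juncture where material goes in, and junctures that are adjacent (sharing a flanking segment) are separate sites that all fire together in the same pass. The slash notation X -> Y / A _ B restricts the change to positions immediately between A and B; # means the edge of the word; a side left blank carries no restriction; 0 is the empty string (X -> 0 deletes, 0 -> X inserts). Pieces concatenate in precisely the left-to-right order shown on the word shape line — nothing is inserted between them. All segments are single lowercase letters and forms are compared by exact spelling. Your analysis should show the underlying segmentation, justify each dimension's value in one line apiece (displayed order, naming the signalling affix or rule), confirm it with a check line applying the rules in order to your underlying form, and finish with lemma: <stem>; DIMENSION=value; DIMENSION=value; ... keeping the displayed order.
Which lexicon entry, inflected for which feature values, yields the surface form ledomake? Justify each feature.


underlying: le-odom-ke
ASPECT=ri - signalled by the affix -ke
RANK=vo - signalled by the affix le-
check: leodomke -> ledomke -> ledomke -> ledomake
lemma: odom; ASPECT=ri; RANK=vo


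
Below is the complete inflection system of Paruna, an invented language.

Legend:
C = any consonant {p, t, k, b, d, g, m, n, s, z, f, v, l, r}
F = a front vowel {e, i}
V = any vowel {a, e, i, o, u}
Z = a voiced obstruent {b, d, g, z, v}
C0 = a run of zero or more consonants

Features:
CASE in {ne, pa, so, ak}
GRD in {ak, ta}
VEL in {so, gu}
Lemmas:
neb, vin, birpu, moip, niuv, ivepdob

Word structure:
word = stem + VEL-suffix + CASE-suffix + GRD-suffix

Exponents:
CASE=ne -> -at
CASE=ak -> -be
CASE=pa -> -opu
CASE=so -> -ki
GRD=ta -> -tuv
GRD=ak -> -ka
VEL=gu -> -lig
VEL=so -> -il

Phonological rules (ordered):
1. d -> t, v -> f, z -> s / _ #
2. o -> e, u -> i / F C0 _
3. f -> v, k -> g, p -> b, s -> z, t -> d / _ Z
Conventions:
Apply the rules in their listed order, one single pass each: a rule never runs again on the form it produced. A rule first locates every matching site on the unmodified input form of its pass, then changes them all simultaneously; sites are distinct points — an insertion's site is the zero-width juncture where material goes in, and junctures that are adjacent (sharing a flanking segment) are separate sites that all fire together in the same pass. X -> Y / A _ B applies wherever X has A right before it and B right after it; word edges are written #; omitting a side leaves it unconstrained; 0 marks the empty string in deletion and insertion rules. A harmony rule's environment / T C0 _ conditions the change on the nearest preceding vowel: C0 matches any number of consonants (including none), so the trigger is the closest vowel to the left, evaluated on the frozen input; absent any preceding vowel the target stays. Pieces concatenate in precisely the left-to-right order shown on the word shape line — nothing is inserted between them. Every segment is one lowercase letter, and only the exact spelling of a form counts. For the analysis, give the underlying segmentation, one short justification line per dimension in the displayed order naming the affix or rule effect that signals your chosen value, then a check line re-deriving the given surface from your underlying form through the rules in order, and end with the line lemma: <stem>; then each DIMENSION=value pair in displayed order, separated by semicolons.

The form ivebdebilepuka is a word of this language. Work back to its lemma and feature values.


underlying: ivepdob-il-opu-ka
CASE=pa - signalled by the affix -opu
GRD=ak - signalled by the affix -ka
VEL=so - signalled by the affix -il
check: ivepdobilopuka -> ivepdobilopuka -> ivepdebilepuka -> ivebdebilepuka
lemma: ivepdob; CASE=pa; GRD=ak; VEL=so


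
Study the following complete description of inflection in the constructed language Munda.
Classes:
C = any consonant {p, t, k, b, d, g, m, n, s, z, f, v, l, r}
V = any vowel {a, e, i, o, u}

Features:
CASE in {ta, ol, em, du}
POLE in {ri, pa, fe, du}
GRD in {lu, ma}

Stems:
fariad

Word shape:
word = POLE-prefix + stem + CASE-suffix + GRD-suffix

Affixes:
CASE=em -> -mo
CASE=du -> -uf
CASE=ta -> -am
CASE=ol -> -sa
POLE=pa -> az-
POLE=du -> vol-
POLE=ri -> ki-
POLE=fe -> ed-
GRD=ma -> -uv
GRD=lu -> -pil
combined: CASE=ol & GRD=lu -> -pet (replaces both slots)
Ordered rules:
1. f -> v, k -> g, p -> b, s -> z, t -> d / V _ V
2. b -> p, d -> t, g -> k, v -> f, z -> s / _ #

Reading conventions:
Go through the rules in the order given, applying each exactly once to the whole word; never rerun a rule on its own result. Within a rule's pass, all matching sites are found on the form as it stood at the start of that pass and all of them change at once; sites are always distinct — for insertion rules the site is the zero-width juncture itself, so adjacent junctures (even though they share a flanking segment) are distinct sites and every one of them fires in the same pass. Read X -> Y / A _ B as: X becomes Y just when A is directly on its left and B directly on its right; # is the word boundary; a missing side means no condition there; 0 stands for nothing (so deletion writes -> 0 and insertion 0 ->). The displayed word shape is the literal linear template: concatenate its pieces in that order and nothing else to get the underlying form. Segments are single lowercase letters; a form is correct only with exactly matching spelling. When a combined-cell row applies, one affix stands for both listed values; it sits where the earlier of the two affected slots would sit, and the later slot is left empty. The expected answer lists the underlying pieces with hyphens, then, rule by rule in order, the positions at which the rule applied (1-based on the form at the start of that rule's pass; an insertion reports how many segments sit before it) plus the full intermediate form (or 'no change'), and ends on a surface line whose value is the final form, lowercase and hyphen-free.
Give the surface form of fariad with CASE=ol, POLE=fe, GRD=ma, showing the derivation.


underlying: ed-fariad-sa-uv
1. f -> v, k -> g, p -> b, s -> z, t -> d / V _ V: no change
2. b -> p, d -> t, g -> k, v -> f, z -> s / _ #: fires at position(s) 12: edfariadsauf
surface: edfariadsauf


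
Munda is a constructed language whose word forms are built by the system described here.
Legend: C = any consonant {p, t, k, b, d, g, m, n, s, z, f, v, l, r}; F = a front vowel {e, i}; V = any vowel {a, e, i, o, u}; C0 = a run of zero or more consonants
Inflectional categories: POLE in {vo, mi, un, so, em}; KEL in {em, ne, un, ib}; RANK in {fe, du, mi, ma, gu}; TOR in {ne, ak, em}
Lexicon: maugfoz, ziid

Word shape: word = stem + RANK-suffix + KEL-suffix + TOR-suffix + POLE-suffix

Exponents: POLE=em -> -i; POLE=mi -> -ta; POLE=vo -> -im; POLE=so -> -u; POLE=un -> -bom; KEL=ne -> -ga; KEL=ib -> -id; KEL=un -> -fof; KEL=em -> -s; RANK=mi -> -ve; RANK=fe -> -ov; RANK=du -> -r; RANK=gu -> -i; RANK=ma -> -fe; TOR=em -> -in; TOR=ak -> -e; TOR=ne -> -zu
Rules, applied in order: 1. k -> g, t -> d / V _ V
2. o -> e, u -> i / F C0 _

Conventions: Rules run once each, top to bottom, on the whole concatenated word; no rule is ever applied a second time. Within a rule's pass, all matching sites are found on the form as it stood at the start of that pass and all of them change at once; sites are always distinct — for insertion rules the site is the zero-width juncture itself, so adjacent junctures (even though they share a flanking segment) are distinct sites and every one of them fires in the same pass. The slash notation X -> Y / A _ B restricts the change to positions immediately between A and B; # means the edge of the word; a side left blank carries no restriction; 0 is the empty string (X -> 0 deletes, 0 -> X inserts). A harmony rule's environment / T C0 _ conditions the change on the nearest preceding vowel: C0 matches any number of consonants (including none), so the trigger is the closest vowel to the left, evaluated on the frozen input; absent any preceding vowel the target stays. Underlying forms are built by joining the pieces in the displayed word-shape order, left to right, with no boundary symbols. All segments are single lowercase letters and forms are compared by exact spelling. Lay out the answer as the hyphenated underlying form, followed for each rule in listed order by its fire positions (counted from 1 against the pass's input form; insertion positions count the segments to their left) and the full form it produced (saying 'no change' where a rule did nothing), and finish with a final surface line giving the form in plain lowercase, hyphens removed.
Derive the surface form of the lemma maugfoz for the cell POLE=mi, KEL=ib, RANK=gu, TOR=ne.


underlying: maugfoz-i-id-zu-ta
1. k -> g, t -> d / V _ V: fires at position(s) 13: maugfoziidzuda
2. o -> e, u -> i / F C0 _: fires at position(s) 12: maugfoziidzida
surface: maugfoziidzida


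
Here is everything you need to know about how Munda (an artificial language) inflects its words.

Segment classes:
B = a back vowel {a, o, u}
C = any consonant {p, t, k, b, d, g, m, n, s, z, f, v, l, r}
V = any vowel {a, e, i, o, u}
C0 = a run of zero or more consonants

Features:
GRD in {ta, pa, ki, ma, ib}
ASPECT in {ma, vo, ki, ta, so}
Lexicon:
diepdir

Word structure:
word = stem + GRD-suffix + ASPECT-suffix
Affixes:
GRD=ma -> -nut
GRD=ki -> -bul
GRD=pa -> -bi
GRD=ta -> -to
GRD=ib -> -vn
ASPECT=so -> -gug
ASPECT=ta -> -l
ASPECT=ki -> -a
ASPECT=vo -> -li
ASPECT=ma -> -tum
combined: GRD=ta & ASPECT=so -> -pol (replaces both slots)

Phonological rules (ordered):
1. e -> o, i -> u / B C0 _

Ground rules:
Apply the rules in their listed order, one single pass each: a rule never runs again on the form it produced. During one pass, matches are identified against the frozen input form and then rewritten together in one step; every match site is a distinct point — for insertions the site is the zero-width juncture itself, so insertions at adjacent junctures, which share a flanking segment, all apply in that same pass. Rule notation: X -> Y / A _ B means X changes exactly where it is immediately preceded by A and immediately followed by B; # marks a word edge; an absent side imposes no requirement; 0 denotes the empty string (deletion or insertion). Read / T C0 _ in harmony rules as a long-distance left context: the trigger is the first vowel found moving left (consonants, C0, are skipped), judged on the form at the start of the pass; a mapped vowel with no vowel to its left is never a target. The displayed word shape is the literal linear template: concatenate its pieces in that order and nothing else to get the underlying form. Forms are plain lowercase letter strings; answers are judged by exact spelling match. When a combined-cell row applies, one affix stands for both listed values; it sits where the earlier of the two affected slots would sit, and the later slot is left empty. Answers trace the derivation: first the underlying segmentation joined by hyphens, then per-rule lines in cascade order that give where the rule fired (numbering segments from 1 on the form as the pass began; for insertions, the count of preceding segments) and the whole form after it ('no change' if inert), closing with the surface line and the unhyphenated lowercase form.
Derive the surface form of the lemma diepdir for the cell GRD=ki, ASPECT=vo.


underlying: diepdir-bul-li
1. e -> o, i -> u / B C0 _: fires at position(s) 12: diepdirbullu
surface: diepdirbullu


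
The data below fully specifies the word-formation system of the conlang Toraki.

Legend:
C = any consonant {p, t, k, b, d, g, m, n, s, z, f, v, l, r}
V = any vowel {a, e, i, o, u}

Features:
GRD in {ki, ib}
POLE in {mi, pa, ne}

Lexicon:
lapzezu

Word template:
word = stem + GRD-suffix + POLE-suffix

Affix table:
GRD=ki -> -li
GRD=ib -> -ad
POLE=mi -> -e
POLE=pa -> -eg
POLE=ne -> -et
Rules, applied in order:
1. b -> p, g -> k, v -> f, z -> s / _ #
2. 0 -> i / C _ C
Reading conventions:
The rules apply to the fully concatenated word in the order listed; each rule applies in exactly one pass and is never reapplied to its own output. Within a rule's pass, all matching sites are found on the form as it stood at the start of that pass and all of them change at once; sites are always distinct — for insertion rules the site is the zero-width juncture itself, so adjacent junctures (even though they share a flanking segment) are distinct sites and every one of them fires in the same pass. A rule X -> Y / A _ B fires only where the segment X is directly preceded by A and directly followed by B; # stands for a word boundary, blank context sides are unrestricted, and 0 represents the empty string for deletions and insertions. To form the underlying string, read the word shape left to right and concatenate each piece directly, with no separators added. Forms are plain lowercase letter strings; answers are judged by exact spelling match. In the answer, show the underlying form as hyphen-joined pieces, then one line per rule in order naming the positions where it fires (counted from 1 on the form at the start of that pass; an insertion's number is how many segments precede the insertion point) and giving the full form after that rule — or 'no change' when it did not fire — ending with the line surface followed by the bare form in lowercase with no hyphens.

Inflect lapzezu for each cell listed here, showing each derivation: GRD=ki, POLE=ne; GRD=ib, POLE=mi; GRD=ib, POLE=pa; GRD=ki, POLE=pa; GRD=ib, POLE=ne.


cell GRD=ki, POLE=ne:
underlying: lapzezu-li-et
1. b -> p, g -> k, v -> f, z -> s / _ #: no change
2. 0 -> i / C _ C: inserts after position(s) 3: lapizezuliet
surface: lapizezuliet

cell GRD=ib, POLE=mi:
underlying: lapzezu-ad-e
1. b -> p, g -> k, v -> f, z -> s / _ #: no change
2. 0 -> i / C _ C: inserts after position(s) 3: lapizezuade
surface: lapizezuade

cell GRD=ib, POLE=pa:
underlying: lapzezu-ad-eg
1. b -> p, g -> k, v -> f, z -> s / _ #: fires at position(s) 11: lapzezuadek
2. 0 -> i / C _ C: inserts after position(s) 3: lapizezuadek
surface: lapizezuadek

cell GRD=ki, POLE=pa:
underlying: lapzezu-li-eg
1. b -> p, g -> k, v -> f, z -> s / _ #: fires at position(s) 11: lapzezuliek
2. 0 -> i / C _ C: inserts after position(s) 3: lapizezuliek
surface: lapizezuliek

cell GRD=ib, POLE=ne:
underlying: lapzezu-ad-et
1. b -> p, g -> k, v -> f, z -> s / _ #: no change
2. 0 -> i / C _ C: inserts after position(s) 3: lapizezuadet
surface: lapizezuadet


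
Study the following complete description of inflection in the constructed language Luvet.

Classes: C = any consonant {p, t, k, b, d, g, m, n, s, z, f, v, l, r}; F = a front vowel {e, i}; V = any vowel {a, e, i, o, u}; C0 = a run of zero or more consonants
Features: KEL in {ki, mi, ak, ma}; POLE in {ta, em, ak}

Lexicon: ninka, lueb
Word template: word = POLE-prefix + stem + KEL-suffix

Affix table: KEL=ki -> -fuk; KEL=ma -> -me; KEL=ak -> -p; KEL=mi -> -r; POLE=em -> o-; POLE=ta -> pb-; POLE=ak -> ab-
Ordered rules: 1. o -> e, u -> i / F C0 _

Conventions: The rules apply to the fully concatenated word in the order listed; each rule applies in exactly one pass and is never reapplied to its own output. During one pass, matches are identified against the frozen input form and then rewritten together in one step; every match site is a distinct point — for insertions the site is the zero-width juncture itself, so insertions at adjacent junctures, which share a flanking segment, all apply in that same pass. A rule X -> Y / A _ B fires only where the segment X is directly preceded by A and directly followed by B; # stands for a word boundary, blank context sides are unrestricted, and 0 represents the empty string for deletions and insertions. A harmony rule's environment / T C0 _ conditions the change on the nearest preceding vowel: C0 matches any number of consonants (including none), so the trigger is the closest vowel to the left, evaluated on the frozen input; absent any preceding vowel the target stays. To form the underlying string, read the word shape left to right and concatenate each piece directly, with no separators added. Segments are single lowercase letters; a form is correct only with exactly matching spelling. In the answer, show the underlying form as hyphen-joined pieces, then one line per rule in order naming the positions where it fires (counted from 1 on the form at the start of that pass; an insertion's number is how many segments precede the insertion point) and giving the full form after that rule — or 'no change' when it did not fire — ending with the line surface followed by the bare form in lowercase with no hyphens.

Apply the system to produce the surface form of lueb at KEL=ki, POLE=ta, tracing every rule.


underlying: pb-lueb-fuk
1. o -> e, u -> i / F C0 _: fires at position(s) 8: pbluebfik
surface: pbluebfik


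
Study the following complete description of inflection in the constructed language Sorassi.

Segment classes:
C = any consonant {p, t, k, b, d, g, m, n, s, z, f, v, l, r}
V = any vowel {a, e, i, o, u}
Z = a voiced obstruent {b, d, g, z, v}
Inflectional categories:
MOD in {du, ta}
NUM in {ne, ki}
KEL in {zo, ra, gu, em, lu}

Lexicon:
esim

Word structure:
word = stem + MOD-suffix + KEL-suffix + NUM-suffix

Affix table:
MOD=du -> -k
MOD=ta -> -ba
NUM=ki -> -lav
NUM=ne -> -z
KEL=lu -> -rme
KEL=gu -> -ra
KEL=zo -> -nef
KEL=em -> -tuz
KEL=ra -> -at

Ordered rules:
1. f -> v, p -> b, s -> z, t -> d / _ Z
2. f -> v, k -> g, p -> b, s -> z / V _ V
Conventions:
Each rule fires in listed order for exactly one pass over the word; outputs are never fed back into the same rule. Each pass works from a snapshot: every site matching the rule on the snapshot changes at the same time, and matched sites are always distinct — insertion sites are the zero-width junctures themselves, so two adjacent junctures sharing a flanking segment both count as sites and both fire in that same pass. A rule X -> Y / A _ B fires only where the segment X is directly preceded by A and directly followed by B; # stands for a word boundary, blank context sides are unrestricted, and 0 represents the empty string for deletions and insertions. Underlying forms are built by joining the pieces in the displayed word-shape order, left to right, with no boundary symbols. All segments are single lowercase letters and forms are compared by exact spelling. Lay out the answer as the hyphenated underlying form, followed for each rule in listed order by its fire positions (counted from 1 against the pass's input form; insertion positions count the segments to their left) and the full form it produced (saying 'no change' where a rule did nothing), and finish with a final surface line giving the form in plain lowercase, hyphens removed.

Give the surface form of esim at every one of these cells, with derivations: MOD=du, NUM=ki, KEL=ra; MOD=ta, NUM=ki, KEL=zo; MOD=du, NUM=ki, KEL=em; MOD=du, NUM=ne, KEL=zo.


cell MOD=du, NUM=ki, KEL=ra:
underlying: esim-k-at-lav
1. f -> v, p -> b, s -> z, t -> d / _ Z: no change
2. f -> v, k -> g, p -> b, s -> z / V _ V: fires at position(s) 2: ezimkatlav
surface: ezimkatlav

cell MOD=ta, NUM=ki, KEL=zo:
underlying: esim-ba-nef-lav
1. f -> v, p -> b, s -> z, t -> d / _ Z: no change
2. f -> v, k -> g, p -> b, s -> z / V _ V: fires at position(s) 2: ezimbaneflav
surface: ezimbaneflav

cell MOD=du, NUM=ki, KEL=em:
underlying: esim-k-tuz-lav
1. f -> v, p -> b, s -> z, t -> d / _ Z: no change
2. f -> v, k -> g, p -> b, s -> z / V _ V: fires at position(s) 2: ezimktuzlav
surface: ezimktuzlav

cell MOD=du, NUM=ne, KEL=zo:
underlying: esim-k-nef-z
1. f -> v, p -> b, s -> z, t -> d / _ Z: fires at position(s) 8: esimknevz
2. f -> v, k -> g, p -> b, s -> z / V _ V: fires at position(s) 2: ezimknevz
surface: ezimknevz
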